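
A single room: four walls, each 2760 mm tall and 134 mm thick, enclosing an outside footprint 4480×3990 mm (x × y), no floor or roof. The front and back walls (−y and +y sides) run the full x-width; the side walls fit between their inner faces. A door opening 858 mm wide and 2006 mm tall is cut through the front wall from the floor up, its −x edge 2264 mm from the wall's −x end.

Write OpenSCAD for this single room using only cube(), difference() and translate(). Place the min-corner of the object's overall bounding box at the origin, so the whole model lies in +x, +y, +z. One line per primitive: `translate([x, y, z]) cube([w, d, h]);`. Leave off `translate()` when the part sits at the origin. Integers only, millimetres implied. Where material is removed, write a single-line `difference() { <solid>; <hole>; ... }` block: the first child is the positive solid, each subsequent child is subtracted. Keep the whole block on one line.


difference() { cube([4480, 134, 2760]); translate([2264, 0, 0]) cube([858, 134, 2006]); }
translate([0, 3856, 0]) cube([4480, 134, 2760]);
translate([0, 134, 0]) cube([134, 3722, 2760]);
translate([4346, 134, 0]) cube([134, 3722, 2760]);


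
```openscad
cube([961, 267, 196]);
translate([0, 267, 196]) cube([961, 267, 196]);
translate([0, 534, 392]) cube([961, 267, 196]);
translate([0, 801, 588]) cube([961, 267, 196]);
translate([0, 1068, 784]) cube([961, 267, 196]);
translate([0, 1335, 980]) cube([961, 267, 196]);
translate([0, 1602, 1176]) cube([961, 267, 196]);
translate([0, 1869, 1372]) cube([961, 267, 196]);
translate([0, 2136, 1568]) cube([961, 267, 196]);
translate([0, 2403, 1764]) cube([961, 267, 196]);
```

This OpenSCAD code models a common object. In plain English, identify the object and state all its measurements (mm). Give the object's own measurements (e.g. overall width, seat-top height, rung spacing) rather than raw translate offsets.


A straight staircase of 10 solid steps. Each step is 961 mm wide (x), 267 mm deep (y, the going) and 196 mm tall (the rise). The first step rests on the floor; each subsequent step sits one going further in +y and one rise higher in +z, directly behind and above the previous step with no overlap.


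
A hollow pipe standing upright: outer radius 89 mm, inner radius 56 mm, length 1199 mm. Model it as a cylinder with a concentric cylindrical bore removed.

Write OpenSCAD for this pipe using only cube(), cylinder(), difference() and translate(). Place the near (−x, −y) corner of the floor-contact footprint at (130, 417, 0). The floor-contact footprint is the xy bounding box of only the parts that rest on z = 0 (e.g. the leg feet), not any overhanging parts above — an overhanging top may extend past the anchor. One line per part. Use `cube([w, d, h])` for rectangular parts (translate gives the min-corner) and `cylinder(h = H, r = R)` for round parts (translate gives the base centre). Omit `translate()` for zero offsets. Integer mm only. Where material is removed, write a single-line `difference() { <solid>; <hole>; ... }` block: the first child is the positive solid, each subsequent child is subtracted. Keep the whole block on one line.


difference() { translate([219, 506, 0]) cylinder(h = 1199, r = 89); translate([219, 506, 0]) cylinder(h = 1199, r = 56); }


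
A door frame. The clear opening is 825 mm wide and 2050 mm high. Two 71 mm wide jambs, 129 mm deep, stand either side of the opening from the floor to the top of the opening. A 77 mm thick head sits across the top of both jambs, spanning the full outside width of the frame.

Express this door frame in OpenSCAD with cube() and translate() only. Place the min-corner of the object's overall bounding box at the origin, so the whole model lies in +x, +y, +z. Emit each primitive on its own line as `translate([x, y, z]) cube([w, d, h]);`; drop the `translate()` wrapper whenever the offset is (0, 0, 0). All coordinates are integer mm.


cube([71, 129, 2050]);
translate([896, 0, 0]) cube([71, 129, 2050]);
translate([0, 0, 2050]) cube([967, 129, 77]);


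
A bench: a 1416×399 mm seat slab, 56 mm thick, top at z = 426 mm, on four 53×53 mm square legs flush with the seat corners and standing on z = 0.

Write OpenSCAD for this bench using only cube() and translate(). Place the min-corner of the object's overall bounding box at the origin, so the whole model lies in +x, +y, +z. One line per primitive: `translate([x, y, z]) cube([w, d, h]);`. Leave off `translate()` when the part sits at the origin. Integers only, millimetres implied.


// leg_h = 426 − 56 = 370
translate([0, 0, 370]) cube([1416, 399, 56]);
cube([53, 53, 370]);
translate([0, 346, 0]) cube([53, 53, 370]);
translate([1363, 0, 0]) cube([53, 53, 370]);
translate([1363, 346, 0]) cube([53, 53, 370]);


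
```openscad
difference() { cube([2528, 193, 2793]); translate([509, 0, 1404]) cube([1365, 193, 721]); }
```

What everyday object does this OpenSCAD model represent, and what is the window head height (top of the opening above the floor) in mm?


A wall with a window opening. The window head height is 2125 mm.

A wall with a rectangular opening subtracted — a window. Sill at z = 1404, opening 721 mm tall, so the head is at 1404 + 721 = 2125 mm.


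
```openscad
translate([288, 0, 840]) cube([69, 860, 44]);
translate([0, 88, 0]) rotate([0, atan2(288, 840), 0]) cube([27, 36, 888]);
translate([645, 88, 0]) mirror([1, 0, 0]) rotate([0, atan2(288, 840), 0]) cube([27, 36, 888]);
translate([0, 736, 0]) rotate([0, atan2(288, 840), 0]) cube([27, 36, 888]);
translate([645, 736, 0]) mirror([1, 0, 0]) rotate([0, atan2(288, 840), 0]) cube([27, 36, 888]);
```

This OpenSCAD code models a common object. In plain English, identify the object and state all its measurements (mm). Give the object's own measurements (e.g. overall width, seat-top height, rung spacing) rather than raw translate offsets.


A sawhorse. A 69×860×44 mm beam (x, y, z) sits on two A-frame leg pairs. Each pair is two raked legs of 27×36 mm section (36 mm along y) splaying symmetrically in x. Each leg rises 840 mm vertically over 288 mm of horizontal reach and is 888 mm long along its own axis. Every leg's outer bottom edge rests on the floor and its outer top edge meets a bottom edge of the beam — the left legs (tilting toward +x) meet the beam's −x bottom edge, the right legs (their mirror images, tilting toward −x) meet its +x bottom edge — so the leg tops tuck under the beam, the beam's underside is 840 mm above the floor, and the feet are 645 mm apart outside-to-outside with the beam centred between them. The two leg pairs are set in 88 mm from either end of the beam.


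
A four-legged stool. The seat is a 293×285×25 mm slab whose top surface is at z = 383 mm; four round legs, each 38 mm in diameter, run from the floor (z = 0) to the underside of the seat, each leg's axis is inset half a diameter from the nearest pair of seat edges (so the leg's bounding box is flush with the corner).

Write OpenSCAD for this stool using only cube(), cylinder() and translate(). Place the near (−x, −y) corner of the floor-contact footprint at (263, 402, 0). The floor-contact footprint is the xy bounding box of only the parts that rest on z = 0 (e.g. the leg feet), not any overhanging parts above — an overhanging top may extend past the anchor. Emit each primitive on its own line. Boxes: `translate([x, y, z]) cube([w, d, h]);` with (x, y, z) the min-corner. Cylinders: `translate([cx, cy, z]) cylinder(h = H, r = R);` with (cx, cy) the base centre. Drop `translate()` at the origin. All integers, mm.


// leg_h = 383 - 25 = 358
translate([263, 402, 358]) cube([293, 285, 25]);
translate([282, 421, 0]) cylinder(h = 358, r = 19);
translate([537, 421, 0]) cylinder(h = 358, r = 19);
translate([282, 668, 0]) cylinder(h = 358, r = 19);
translate([537, 668, 0]) cylinder(h = 358, r = 19);


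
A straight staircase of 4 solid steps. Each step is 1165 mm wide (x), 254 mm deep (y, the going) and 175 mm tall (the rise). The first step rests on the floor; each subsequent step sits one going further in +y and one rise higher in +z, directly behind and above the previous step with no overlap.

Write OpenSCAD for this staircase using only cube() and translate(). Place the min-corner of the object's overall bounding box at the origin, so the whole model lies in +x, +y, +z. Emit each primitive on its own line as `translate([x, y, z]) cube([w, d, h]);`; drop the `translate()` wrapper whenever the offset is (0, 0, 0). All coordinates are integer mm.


cube([1165, 254, 175]);
translate([0, 254, 175]) cube([1165, 254, 175]);
translate([0, 508, 350]) cube([1165, 254, 175]);
translate([0, 762, 525]) cube([1165, 254, 175]);


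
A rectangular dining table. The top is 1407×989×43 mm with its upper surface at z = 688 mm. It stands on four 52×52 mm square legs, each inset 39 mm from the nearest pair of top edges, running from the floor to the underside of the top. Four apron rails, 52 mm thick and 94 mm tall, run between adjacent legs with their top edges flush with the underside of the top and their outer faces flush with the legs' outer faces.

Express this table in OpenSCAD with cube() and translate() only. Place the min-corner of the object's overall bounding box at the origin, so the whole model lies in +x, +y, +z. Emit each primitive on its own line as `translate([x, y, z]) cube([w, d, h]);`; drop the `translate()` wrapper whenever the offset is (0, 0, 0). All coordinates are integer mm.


// leg_h = 688 - 43 = 645
// apron z = 645 - 94 = 551
translate([0, 0, 645]) cube([1407, 989, 43]);
translate([39, 39, 0]) cube([52, 52, 645]);
translate([1316, 39, 0]) cube([52, 52, 645]);
translate([39, 898, 0]) cube([52, 52, 645]);
translate([1316, 898, 0]) cube([52, 52, 645]);
translate([91, 39, 551]) cube([1225, 52, 94]);
translate([91, 898, 551]) cube([1225, 52, 94]);
translate([39, 91, 551]) cube([52, 807, 94]);
translate([1316, 91, 551]) cube([52, 807, 94]);


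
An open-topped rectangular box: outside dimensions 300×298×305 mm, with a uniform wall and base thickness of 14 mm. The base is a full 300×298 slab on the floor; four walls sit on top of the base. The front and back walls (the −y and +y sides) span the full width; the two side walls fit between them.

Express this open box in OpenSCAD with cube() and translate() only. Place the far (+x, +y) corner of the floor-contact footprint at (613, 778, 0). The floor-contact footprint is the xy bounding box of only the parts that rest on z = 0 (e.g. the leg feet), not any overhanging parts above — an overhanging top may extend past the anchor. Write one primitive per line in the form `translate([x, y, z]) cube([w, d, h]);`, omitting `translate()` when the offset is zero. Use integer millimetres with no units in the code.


translate([313, 480, 0]) cube([300, 298, 14]);
translate([313, 480, 14]) cube([300, 14, 291]);
translate([313, 764, 14]) cube([300, 14, 291]);
translate([313, 494, 14]) cube([14, 270, 291]);
translate([599, 494, 14]) cube([14, 270, 291]);


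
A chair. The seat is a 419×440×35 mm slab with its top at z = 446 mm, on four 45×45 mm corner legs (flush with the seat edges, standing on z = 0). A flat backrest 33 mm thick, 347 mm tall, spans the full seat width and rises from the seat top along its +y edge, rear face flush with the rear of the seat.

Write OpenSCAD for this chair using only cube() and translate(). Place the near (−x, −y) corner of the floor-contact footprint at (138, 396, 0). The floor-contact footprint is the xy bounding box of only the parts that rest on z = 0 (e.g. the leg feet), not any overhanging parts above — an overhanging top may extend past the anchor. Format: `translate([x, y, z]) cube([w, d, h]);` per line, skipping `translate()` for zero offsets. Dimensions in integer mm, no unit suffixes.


translate([138, 396, 411]) cube([419, 440, 35]);
translate([138, 396, 0]) cube([45, 45, 411]);
translate([512, 396, 0]) cube([45, 45, 411]);
translate([138, 791, 0]) cube([45, 45, 411]);
translate([512, 791, 0]) cube([45, 45, 411]);
translate([138, 803, 446]) cube([419, 33, 347]);


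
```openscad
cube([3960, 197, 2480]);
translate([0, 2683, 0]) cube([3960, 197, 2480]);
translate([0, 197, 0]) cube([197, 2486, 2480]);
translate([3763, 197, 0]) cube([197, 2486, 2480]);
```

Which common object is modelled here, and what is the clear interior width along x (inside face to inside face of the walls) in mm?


A house (or room) frame. The interior width is 3566 mm.

Four 2480 mm walls enclosing a rectangle with no floor or roof — a room or house frame. Outside width is 3960 mm and wall thickness is 197 mm, so the interior width is 3960 − 2 × 197 = 3566 mm.


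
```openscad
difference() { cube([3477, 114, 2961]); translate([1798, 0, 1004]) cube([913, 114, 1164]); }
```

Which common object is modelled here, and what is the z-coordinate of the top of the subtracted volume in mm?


A wall with a window opening. The window head height is 2168 mm.

A wall with a rectangular opening subtracted — a window. Sill at z = 1004, opening 1164 mm tall, so the head is at 1004 + 1164 = 2168 mm.


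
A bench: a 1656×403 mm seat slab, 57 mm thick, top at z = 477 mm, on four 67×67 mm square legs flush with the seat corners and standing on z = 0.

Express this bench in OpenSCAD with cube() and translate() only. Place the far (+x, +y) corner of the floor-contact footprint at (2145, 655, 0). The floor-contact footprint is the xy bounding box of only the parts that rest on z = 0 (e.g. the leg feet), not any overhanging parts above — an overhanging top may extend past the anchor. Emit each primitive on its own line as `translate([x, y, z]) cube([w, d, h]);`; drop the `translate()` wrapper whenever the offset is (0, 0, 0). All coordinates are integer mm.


translate([489, 252, 420]) cube([1656, 403, 57]);
translate([489, 252, 0]) cube([67, 67, 420]);
translate([489, 588, 0]) cube([67, 67, 420]);
translate([2078, 252, 0]) cube([67, 67, 420]);
translate([2078, 588, 0]) cube([67, 67, 420]);


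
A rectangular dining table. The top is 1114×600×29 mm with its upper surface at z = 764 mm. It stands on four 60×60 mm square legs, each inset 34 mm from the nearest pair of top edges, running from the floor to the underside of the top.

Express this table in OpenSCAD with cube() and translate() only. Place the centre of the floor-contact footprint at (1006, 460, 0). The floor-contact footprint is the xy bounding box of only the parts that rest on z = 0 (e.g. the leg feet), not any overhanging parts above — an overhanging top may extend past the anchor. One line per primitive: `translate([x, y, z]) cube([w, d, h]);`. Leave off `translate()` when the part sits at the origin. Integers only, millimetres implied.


translate([449, 160, 735]) cube([1114, 600, 29]);
translate([483, 194, 0]) cube([60, 60, 735]);
translate([1469, 194, 0]) cube([60, 60, 735]);
translate([483, 666, 0]) cube([60, 60, 735]);
translate([1469, 666, 0]) cube([60, 60, 735]);


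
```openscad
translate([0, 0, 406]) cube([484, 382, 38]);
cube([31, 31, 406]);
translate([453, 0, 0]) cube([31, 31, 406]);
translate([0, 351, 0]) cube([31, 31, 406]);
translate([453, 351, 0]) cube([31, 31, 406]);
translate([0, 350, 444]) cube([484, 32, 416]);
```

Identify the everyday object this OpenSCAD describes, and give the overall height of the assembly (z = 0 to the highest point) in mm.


A chair. The overall height is 860 mm.

A slab on four corner posts with a tall panel at the back — a chair. The seat slab sits at z = 406 with thickness 38, and the 416 mm backrest starts at the seat top, so the overall height is 406 + 38 + 416 = 860 mm.


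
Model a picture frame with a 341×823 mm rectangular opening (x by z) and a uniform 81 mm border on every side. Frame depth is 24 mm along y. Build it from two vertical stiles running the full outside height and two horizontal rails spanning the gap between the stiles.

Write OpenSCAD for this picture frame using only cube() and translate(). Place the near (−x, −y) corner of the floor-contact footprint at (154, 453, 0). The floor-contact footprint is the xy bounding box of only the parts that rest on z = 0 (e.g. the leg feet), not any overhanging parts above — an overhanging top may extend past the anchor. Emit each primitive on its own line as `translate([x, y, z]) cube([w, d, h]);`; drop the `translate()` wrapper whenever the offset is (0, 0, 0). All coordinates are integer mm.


translate([154, 453, 0]) cube([81, 24, 985]);
translate([576, 453, 0]) cube([81, 24, 985]);
translate([235, 453, 0]) cube([341, 24, 81]);
translate([235, 453, 904]) cube([341, 24, 81]);


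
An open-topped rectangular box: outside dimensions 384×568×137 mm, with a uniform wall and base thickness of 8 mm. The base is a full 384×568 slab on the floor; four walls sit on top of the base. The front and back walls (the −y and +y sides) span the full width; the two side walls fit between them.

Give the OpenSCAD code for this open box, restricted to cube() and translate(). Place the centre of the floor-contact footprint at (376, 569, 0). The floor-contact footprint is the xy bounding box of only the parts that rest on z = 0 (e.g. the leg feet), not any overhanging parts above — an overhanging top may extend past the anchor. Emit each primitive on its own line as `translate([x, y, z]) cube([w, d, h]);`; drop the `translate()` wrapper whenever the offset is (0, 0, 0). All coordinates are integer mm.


translate([184, 285, 0]) cube([384, 568, 8]);
translate([184, 285, 8]) cube([384, 8, 129]);
translate([184, 845, 8]) cube([384, 8, 129]);
translate([184, 293, 8]) cube([8, 552, 129]);
translate([560, 293, 8]) cube([8, 552, 129]);


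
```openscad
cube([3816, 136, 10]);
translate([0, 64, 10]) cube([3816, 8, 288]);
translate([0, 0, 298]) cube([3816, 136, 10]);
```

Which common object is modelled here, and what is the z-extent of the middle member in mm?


An I-beam. The web height is 288 mm.

Two wide flanges with a thin centred web — an I-beam. Overall 308 mm minus two 10 mm flanges gives a web of 308 − 2·10 = 288 mm.


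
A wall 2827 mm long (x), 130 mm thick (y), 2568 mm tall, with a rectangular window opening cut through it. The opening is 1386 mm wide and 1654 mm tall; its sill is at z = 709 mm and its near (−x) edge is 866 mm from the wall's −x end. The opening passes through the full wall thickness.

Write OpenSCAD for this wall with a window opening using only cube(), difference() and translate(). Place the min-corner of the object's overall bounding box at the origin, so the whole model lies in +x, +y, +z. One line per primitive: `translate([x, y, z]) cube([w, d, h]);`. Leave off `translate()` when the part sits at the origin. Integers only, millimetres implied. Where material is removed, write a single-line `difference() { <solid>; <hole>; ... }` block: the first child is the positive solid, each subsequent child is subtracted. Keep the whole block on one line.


difference() { cube([2827, 130, 2568]); translate([866, 0, 709]) cube([1386, 130, 1654]); }


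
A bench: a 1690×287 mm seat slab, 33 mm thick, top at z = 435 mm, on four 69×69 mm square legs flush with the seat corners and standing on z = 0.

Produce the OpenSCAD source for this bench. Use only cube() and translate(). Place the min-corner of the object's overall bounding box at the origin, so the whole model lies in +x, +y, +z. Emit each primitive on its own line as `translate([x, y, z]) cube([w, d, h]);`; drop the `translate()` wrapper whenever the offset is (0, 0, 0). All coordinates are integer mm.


// leg_h = 435 − 33 = 402
translate([0, 0, 402]) cube([1690, 287, 33]);
cube([69, 69, 402]);
translate([0, 218, 0]) cube([69, 69, 402]);
translate([1621, 0, 0]) cube([69, 69, 402]);
translate([1621, 218, 0]) cube([69, 69, 402]);


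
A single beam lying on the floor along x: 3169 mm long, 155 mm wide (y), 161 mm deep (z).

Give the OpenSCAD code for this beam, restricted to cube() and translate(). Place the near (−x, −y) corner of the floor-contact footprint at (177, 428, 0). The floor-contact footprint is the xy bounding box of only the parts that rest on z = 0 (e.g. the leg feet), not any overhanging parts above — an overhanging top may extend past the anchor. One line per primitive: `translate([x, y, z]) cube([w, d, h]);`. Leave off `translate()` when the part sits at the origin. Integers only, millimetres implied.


translate([177, 428, 0]) cube([3169, 155, 161]);


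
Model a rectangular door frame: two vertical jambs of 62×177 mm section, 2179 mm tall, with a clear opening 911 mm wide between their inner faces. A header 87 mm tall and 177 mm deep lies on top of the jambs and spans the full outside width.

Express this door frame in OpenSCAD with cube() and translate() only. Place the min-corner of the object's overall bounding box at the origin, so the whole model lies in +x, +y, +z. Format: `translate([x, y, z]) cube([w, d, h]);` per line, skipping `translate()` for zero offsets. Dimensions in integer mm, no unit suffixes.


cube([62, 177, 2179]);
translate([973, 0, 0]) cube([62, 177, 2179]);
translate([0, 0, 2179]) cube([1035, 177, 87]);


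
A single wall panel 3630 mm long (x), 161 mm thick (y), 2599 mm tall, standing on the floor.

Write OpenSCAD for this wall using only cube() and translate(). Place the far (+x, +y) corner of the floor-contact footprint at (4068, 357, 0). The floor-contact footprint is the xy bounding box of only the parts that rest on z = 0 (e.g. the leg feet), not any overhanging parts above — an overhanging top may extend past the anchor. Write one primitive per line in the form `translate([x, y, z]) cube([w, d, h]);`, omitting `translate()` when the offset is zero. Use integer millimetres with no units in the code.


translate([438, 196, 0]) cube([3630, 161, 2599]);


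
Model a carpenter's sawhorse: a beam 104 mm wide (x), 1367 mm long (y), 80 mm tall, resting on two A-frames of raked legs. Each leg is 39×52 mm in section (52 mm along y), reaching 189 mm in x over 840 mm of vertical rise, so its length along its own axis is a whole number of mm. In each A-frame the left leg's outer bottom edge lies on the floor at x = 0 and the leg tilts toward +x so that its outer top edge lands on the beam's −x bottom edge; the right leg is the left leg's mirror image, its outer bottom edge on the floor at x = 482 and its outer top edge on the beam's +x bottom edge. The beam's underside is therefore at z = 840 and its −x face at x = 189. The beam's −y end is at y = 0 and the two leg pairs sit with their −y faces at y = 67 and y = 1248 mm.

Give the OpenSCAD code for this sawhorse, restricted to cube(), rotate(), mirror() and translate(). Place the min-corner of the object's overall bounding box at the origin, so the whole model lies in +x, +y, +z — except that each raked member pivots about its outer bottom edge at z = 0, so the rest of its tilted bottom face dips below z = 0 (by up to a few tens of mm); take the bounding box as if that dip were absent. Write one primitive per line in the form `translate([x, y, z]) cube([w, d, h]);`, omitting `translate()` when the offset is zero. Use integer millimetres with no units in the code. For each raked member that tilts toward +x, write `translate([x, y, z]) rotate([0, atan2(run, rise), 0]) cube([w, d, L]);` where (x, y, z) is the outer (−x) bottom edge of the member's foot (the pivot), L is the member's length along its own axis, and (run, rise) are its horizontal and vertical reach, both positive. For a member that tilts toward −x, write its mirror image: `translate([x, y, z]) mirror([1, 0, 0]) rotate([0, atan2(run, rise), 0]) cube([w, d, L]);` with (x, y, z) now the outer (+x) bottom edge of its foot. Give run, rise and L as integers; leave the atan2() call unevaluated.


// leg length = √(189² + 840²) = 861
// right-leg outer foot x = 2·189 + 104 = 482
// beam min-corner = (189, 0, 840)
translate([189, 0, 840]) cube([104, 1367, 80]);
translate([0, 67, 0]) rotate([0, atan2(189, 840), 0]) cube([39, 52, 861]);
translate([482, 67, 0]) mirror([1, 0, 0]) rotate([0, atan2(189, 840), 0]) cube([39, 52, 861]);
translate([0, 1248, 0]) rotate([0, atan2(189, 840), 0]) cube([39, 52, 861]);
translate([482, 1248, 0]) mirror([1, 0, 0]) rotate([0, atan2(189, 840), 0]) cube([39, 52, 861]);


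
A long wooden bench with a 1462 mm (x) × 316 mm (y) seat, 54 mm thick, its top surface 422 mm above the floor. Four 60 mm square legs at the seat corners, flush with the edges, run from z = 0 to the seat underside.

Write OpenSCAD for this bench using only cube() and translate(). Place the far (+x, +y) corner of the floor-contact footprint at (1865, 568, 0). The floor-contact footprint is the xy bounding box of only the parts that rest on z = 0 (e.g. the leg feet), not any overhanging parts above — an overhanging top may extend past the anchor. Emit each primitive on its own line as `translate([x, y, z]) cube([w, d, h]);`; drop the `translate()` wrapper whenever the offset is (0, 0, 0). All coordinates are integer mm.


// leg_h = 422 − 54 = 368
translate([403, 252, 368]) cube([1462, 316, 54]);
translate([403, 252, 0]) cube([60, 60, 368]);
translate([403, 508, 0]) cube([60, 60, 368]);
translate([1805, 252, 0]) cube([60, 60, 368]);
translate([1805, 508, 0]) cube([60, 60, 368]);


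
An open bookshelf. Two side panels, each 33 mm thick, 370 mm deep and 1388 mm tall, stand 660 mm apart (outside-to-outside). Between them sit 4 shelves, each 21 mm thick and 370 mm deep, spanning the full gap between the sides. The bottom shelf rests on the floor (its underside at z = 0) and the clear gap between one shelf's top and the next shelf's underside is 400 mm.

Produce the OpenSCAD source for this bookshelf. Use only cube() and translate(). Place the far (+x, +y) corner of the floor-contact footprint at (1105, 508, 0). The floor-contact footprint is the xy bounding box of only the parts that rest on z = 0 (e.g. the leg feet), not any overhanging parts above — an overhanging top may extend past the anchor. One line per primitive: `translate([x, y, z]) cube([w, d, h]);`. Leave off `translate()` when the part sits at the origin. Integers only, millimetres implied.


translate([445, 138, 0]) cube([33, 370, 1388]);
translate([1072, 138, 0]) cube([33, 370, 1388]);
translate([478, 138, 0]) cube([594, 370, 21]);
translate([478, 138, 421]) cube([594, 370, 21]);
translate([478, 138, 842]) cube([594, 370, 21]);
translate([478, 138, 1263]) cube([594, 370, 21]);


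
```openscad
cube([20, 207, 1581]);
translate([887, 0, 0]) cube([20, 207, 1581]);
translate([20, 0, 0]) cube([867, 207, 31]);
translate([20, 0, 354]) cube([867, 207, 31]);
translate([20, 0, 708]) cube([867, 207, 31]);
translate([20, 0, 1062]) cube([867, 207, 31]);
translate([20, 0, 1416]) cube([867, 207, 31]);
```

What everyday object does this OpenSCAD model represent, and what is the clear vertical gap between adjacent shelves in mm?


A bookshelf. The clear shelf gap is 323 mm.

Two tall side panels with 5 horizontal boards between them — a bookshelf. The first two shelf undersides are at z = 0 and z = 354; with shelf thickness 31, the clear gap is 354 − 0 − 31 = 323 mm.


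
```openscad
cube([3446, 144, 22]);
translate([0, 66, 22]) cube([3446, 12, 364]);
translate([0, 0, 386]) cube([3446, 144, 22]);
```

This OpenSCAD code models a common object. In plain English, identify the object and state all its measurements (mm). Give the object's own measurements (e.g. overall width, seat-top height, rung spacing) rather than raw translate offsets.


An I-beam lying along x, 3446 mm long. Overall section height 408 mm. Two flanges 144 mm wide (y) and 22 mm thick, one on the floor and one at the top; a web 12 mm thick runs between them, centred on the flange width.


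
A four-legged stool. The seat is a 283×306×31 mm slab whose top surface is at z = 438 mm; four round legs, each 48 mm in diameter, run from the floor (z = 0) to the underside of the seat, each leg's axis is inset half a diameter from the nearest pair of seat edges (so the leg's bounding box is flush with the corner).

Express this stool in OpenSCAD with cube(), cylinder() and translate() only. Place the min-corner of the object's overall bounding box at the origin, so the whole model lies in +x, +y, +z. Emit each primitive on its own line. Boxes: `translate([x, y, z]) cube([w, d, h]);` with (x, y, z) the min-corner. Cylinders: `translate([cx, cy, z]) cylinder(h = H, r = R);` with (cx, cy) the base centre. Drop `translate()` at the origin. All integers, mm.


translate([0, 0, 407]) cube([283, 306, 31]);
translate([24, 24, 0]) cylinder(h = 407, r = 24);
translate([259, 24, 0]) cylinder(h = 407, r = 24);
translate([24, 282, 0]) cylinder(h = 407, r = 24);
translate([259, 282, 0]) cylinder(h = 407, r = 24);


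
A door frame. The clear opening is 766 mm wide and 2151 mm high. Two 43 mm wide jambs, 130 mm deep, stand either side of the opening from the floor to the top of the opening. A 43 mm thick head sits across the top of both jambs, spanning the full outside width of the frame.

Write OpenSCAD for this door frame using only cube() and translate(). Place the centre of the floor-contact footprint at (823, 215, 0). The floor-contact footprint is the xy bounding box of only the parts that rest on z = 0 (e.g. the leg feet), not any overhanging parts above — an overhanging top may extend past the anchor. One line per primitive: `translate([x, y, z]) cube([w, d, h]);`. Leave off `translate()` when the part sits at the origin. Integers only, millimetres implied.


translate([397, 150, 0]) cube([43, 130, 2151]);
translate([1206, 150, 0]) cube([43, 130, 2151]);
translate([397, 150, 2151]) cube([852, 130, 43]);


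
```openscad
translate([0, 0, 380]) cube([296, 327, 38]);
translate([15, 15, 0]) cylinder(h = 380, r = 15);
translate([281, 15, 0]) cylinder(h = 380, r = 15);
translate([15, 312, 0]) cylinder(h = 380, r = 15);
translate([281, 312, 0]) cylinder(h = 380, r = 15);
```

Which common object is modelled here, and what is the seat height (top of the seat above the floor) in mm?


A stool. The seat height is 418 mm.

A 296×327×38 slab at z = 380 on four corner cylinders — a stool. The seat top is 380 + 38 = 418 mm.


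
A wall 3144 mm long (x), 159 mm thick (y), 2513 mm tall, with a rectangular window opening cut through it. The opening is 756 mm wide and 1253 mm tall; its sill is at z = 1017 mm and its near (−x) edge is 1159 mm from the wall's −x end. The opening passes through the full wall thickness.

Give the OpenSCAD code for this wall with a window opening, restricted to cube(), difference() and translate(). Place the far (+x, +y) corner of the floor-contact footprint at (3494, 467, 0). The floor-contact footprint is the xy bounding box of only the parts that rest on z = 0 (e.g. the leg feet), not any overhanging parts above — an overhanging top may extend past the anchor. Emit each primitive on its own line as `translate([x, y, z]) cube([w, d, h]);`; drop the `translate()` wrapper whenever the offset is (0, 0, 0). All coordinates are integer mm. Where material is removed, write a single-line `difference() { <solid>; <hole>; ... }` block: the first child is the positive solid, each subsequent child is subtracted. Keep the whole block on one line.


difference() { translate([350, 308, 0]) cube([3144, 159, 2513]); translate([1509, 308, 1017]) cube([756, 159, 1253]); }


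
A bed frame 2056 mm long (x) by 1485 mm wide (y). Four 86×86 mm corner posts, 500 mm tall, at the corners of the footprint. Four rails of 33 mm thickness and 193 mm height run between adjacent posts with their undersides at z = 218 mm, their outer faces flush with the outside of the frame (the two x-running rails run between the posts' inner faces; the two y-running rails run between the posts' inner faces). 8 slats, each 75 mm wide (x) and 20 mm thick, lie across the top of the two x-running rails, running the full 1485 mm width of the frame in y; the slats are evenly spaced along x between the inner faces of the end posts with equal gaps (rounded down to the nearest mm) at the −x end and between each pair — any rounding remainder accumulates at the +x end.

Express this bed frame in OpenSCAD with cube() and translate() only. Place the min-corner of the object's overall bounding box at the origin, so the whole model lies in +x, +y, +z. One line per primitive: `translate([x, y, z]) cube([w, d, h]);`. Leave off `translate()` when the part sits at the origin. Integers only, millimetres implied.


// slat z = rail_z + rail_h = 218 + 193 = 411
// slat gap = ⌊(1884 − 8·75) / 9⌋ = 142
cube([86, 86, 500]);
translate([0, 1399, 0]) cube([86, 86, 500]);
translate([1970, 0, 0]) cube([86, 86, 500]);
translate([1970, 1399, 0]) cube([86, 86, 500]);
translate([86, 0, 218]) cube([1884, 33, 193]);
translate([86, 1452, 218]) cube([1884, 33, 193]);
translate([0, 86, 218]) cube([33, 1313, 193]);
translate([2023, 86, 218]) cube([33, 1313, 193]);
translate([228, 0, 411]) cube([75, 1485, 20]);
translate([445, 0, 411]) cube([75, 1485, 20]);
translate([662, 0, 411]) cube([75, 1485, 20]);
translate([879, 0, 411]) cube([75, 1485, 20]);
translate([1096, 0, 411]) cube([75, 1485, 20]);
translate([1313, 0, 411]) cube([75, 1485, 20]);
translate([1530, 0, 411]) cube([75, 1485, 20]);
translate([1747, 0, 411]) cube([75, 1485, 20]);


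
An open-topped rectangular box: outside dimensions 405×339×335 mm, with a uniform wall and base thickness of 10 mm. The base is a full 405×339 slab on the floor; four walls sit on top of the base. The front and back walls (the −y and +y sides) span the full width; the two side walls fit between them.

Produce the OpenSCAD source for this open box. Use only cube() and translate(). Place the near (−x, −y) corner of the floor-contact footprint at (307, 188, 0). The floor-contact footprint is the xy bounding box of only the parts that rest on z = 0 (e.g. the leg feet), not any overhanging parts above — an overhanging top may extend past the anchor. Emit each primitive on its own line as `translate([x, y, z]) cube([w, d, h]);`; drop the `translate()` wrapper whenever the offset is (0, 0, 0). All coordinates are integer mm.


translate([307, 188, 0]) cube([405, 339, 10]);
translate([307, 188, 10]) cube([405, 10, 325]);
translate([307, 517, 10]) cube([405, 10, 325]);
translate([307, 198, 10]) cube([10, 319, 325]);
translate([702, 198, 10]) cube([10, 319, 325]);


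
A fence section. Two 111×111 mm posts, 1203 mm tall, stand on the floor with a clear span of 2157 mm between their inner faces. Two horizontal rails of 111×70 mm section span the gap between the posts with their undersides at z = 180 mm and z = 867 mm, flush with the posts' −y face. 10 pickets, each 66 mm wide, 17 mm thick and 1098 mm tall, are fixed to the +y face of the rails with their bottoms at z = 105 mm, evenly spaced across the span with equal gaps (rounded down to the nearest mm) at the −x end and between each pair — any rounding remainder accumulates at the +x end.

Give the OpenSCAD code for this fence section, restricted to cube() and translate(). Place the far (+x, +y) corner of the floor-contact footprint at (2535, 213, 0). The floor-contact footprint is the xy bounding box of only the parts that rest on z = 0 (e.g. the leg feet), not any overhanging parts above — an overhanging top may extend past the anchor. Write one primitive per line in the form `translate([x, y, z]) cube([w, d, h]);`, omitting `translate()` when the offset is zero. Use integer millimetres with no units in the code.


translate([156, 102, 0]) cube([111, 111, 1203]);
translate([2424, 102, 0]) cube([111, 111, 1203]);
translate([267, 102, 180]) cube([2157, 111, 70]);
translate([267, 102, 867]) cube([2157, 111, 70]);
translate([403, 213, 105]) cube([66, 17, 1098]);
translate([605, 213, 105]) cube([66, 17, 1098]);
translate([807, 213, 105]) cube([66, 17, 1098]);
translate([1009, 213, 105]) cube([66, 17, 1098]);
translate([1211, 213, 105]) cube([66, 17, 1098]);
translate([1413, 213, 105]) cube([66, 17, 1098]);
translate([1615, 213, 105]) cube([66, 17, 1098]);
translate([1817, 213, 105]) cube([66, 17, 1098]);
translate([2019, 213, 105]) cube([66, 17, 1098]);
translate([2221, 213, 105]) cube([66, 17, 1098]);


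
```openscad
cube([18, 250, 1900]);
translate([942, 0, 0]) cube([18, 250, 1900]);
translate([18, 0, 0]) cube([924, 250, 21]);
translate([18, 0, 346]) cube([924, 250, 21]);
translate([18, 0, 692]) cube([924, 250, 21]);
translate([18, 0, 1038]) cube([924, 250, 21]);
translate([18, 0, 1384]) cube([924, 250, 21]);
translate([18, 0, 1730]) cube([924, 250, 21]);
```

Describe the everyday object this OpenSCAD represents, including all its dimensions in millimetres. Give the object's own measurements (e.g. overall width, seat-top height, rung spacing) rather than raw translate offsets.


An open bookshelf. Two side panels, each 18 mm thick, 250 mm deep and 1900 mm tall, stand 960 mm apart (outside-to-outside). Between them sit 6 shelves, each 21 mm thick and 250 mm deep, spanning the full gap between the sides. The bottom shelf rests on the floor (its underside at z = 0) and the clear gap between one shelf's top and the next shelf's underside is 325 mm.


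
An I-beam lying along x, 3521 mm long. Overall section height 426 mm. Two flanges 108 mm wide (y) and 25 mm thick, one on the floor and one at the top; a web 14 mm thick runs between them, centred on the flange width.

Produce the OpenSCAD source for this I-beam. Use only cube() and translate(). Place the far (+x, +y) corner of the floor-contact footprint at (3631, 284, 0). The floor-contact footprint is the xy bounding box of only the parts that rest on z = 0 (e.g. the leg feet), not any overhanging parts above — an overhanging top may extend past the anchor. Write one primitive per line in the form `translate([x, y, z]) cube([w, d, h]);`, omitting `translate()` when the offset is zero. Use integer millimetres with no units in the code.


translate([110, 176, 0]) cube([3521, 108, 25]);
translate([110, 223, 25]) cube([3521, 14, 376]);
translate([110, 176, 401]) cube([3521, 108, 25]);


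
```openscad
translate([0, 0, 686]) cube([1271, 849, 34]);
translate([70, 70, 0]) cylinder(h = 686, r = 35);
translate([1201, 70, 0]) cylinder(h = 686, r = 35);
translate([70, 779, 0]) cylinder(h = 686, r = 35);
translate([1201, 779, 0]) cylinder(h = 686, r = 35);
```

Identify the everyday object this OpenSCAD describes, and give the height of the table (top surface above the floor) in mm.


A table. The table height is 720 mm.

A 1271×849×34 slab sits at z = 686 on four Ø70 mm round legs — a table. The top surface is at 686 + 34 = 720 mm.


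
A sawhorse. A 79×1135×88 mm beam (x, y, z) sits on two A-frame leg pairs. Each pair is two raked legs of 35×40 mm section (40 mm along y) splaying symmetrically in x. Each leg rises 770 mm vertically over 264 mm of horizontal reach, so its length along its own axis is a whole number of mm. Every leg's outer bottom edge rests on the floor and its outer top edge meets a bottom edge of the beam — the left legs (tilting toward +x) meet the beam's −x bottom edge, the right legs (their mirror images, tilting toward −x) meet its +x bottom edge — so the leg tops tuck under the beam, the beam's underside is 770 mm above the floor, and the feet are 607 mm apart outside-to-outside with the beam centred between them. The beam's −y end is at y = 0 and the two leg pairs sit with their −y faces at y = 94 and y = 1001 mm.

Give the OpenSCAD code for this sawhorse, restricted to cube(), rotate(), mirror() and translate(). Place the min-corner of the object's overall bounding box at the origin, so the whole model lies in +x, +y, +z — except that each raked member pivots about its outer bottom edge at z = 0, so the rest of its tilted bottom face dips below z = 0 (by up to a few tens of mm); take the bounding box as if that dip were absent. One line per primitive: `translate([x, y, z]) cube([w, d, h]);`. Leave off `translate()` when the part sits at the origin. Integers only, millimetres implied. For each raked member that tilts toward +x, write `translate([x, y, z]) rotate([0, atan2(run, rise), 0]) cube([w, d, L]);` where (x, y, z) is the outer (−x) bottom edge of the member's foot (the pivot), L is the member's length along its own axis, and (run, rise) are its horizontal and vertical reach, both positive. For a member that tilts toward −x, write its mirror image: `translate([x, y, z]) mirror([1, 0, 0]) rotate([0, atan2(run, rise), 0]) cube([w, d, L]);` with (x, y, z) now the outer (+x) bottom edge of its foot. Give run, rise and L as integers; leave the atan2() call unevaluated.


translate([264, 0, 770]) cube([79, 1135, 88]);
translate([0, 94, 0]) rotate([0, atan2(264, 770), 0]) cube([35, 40, 814]);
translate([607, 94, 0]) mirror([1, 0, 0]) rotate([0, atan2(264, 770), 0]) cube([35, 40, 814]);
translate([0, 1001, 0]) rotate([0, atan2(264, 770), 0]) cube([35, 40, 814]);
translate([607, 1001, 0]) mirror([1, 0, 0]) rotate([0, atan2(264, 770), 0]) cube([35, 40, 814]);
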